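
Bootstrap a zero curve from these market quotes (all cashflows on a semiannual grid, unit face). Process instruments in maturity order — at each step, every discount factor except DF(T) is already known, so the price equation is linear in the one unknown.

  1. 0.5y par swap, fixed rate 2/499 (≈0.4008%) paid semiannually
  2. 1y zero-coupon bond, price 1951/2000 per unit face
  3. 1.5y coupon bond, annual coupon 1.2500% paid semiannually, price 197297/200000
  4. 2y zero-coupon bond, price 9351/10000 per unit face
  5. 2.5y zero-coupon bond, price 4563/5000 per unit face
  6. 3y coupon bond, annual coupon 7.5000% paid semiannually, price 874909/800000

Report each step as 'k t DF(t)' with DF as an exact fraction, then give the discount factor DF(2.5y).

step 1 [0.5y] swap r/2=1/499: DF=(1 − 1/499·(0))/(1+1/499) = 499/500 ≈ 0.998000
step 2 [1y] zero: DF = P = 1951/2000 ≈ 0.975500
step 3 [1.5y] bond c/2=1/160: DF=(197297/200000 − 1/160·(0.998000+0.975500))/(1+1/160) = 9681/10000 ≈ 0.968100
step 4 [2y] zero: DF = P = 9351/10000 ≈ 0.935100
step 5 [2.5y] zero: DF = P = 4563/5000 ≈ 0.912600
step 6 [3y] bond c/2=3/80: DF=(874909/800000 − 3/80·(0.998000+0.975500+0.968100+0.935100+0.912600))/(1+3/80) = 881/1000 ≈ 0.881000

1 1/2 499/500
2 1 1951/2000
3 3/2 9681/10000
4 2 9351/10000
5 5/2 4563/5000
6 3 881/1000
DF(2.5y) = 4563/5000 ≈ 0.912600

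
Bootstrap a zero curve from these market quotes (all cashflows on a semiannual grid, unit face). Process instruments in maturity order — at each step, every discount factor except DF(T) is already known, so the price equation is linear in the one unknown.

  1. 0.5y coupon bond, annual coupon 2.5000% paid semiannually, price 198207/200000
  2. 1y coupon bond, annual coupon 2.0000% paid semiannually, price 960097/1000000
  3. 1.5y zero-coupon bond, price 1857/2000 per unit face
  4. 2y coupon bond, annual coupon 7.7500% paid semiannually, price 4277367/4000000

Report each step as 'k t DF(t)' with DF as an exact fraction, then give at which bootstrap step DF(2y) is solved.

step 1 [0.5y] bond c/2=1/80: DF=(198207/200000 − 1/80·(0))/(1+1/80) = 2447/2500 ≈ 0.978800
step 2 [1y] bond c/2=1/100: DF=(960097/1000000 − 1/100·(0.978800))/(1+1/100) = 9409/10000 ≈ 0.940900
step 3 [1.5y] zero: DF = P = 1857/2000 ≈ 0.928500
step 4 [2y] bond c/2=31/800: DF=(4277367/4000000 − 31/800·(0.978800+0.940900+0.928500))/(1+31/800) = 577/625 ≈ 0.923200

1 1/2 2447/2500
2 1 9409/10000
3 3/2 1857/2000
4 2 577/625
DF(2y) is solved at step 4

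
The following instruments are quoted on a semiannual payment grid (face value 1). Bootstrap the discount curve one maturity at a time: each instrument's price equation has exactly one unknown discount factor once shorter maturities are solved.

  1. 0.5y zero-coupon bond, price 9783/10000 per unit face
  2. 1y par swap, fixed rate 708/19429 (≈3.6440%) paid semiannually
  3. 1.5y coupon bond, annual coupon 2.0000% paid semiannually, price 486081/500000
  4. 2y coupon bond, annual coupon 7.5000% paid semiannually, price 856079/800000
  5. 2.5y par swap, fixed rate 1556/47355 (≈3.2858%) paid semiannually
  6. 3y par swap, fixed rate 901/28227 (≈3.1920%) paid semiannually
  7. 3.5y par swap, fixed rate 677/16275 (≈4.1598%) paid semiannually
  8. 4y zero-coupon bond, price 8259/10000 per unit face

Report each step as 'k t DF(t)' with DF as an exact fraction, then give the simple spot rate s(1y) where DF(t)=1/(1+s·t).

1 1/2 9783/10000
2 1 4823/5000
3 3/2 9433/10000
4 2 9271/10000
5 5/2 4611/5000
6 3 9099/10000
7 7/2 4323/5000
8 4 8259/10000
s(1y) = (1/(4823/5000) − 1)/(1) = 177/4823 ≈ 3.6699%

step 1 [0.5y] zero: DF = P = 9783/10000 ≈ 0.978300
step 2 [1y] swap r/2=354/19429: DF=(1 − 354/19429·(0.978300))/(1+354/19429) = 4823/5000 ≈ 0.964600
step 3 [1.5y] bond c/2=1/100: DF=(486081/500000 − 1/100·(0.978300+0.964600))/(1+1/100) = 9433/10000 ≈ 0.943300
step 4 [2y] bond c/2=3/80: DF=(856079/800000 − 3/80·(0.978300+0.964600+0.943300))/(1+3/80) = 9271/10000 ≈ 0.927100
step 5 [2.5y] swap r/2=778/47355: DF=(1 − 778/47355·(0.978300+0.964600+0.943300+0.927100))/(1+778/47355) = 4611/5000 ≈ 0.922200
step 6 [3y] swap r/2=901/56454: DF=(1 − 901/56454·(0.978300+0.964600+0.943300+0.927100+0.922200))/(1+901/56454) = 9099/10000 ≈ 0.909900
step 7 [3.5y] swap r/2=677/32550: DF=(1 − 677/32550·(0.978300+0.964600+0.943300+0.927100+0.922200+0.909900))/(1+677/32550) = 4323/5000 ≈ 0.864600
step 8 [4y] zero: DF = P = 8259/10000 ≈ 0.825900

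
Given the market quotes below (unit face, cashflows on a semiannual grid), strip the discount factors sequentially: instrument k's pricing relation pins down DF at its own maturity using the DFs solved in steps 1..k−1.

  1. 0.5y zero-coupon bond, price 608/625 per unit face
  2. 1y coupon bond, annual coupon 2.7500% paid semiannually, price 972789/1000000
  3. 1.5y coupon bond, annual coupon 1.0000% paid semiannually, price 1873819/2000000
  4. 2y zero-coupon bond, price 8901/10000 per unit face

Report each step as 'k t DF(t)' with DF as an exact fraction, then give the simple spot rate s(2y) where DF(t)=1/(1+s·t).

step 1 [0.5y] zero: DF = P = 608/625 ≈ 0.972800
step 2 [1y] bond c/2=11/800: DF=(972789/1000000 − 11/800·(0.972800))/(1+11/800) = 1183/1250 ≈ 0.946400
step 3 [1.5y] bond c/2=1/200: DF=(1873819/2000000 − 1/200·(0.972800+0.946400))/(1+1/200) = 9227/10000 ≈ 0.922700
step 4 [2y] zero: DF = P = 8901/10000 ≈ 0.890100

1 1/2 608/625
2 1 1183/1250
3 3/2 9227/10000
4 2 8901/10000
s(2y) = (1/(8901/10000) − 1)/(2) = 1099/17802 ≈ 6.1735%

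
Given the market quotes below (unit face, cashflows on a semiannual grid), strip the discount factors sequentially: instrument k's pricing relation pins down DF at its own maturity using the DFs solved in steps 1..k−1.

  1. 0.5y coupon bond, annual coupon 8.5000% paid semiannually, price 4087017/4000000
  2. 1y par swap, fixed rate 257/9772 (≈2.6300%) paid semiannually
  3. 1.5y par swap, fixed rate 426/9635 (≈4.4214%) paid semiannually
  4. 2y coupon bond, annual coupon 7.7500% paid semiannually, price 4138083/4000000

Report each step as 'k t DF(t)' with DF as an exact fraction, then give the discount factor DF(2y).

1 1/2 9801/10000
2 1 9743/10000
3 3/2 9361/10000
4 2 8881/10000
DF(2y) = 8881/10000 ≈ 0.888100

step 1 [0.5y] bond c/2=17/400: DF=(4087017/4000000 − 17/400·(0))/(1+17/400) = 9801/10000 ≈ 0.980100
step 2 [1y] swap r/2=257/19544: DF=(1 − 257/19544·(0.980100))/(1+257/19544) = 9743/10000 ≈ 0.974300
step 3 [1.5y] swap r/2=213/9635: DF=(1 − 213/9635·(0.980100+0.974300))/(1+213/9635) = 9361/10000 ≈ 0.936100
step 4 [2y] bond c/2=31/800: DF=(4138083/4000000 − 31/800·(0.980100+0.974300+0.936100))/(1+31/800) = 8881/10000 ≈ 0.888100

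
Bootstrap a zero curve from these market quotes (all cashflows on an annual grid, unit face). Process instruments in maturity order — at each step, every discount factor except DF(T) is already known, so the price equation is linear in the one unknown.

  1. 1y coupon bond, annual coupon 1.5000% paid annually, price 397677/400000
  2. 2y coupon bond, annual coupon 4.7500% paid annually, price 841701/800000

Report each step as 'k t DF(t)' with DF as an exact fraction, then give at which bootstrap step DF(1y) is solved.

step 1 [1y] bond c/1=3/200: DF=(397677/400000 − 3/200·(0))/(1+3/200) = 1959/2000 ≈ 0.979500
step 2 [2y] bond c/1=19/400: DF=(841701/800000 − 19/400·(0.979500))/(1+19/400) = 24/25 ≈ 0.960000

1 1 1959/2000
2 2 24/25
DF(1y) is solved at step 1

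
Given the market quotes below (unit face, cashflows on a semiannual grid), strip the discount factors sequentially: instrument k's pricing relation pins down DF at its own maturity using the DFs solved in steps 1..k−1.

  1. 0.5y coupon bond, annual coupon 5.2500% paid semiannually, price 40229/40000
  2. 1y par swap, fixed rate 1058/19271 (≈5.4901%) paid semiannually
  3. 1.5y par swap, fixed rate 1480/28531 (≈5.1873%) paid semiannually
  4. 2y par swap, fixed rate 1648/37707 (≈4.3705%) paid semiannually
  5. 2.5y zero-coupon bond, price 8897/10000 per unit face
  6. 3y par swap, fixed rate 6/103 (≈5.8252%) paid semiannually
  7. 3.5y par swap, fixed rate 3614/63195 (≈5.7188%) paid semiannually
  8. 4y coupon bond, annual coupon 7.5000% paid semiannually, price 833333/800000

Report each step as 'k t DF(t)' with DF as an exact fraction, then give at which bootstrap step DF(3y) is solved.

step 1 [0.5y] bond c/2=21/800: DF=(40229/40000 − 21/800·(0))/(1+21/800) = 49/50 ≈ 0.980000
step 2 [1y] swap r/2=529/19271: DF=(1 − 529/19271·(0.980000))/(1+529/19271) = 9471/10000 ≈ 0.947100
step 3 [1.5y] swap r/2=740/28531: DF=(1 − 740/28531·(0.980000+0.947100))/(1+740/28531) = 463/500 ≈ 0.926000
step 4 [2y] swap r/2=824/37707: DF=(1 − 824/37707·(0.980000+0.947100+0.926000))/(1+824/37707) = 1147/1250 ≈ 0.917600
step 5 [2.5y] zero: DF = P = 8897/10000 ≈ 0.889700
step 6 [3y] swap r/2=3/103: DF=(1 − 3/103·(0.980000+0.947100+0.926000+0.917600+0.889700))/(1+3/103) = 4199/5000 ≈ 0.839800
step 7 [3.5y] swap r/2=1807/63195: DF=(1 − 1807/63195·(0.980000+0.947100+0.926000+0.917600+0.889700+0.839800))/(1+1807/63195) = 8193/10000 ≈ 0.819300
step 8 [4y] bond c/2=3/80: DF=(833333/800000 − 3/80·(0.980000+0.947100+0.926000+0.917600+0.889700+0.839800+0.819300))/(1+3/80) = 1939/2500 ≈ 0.775600

1 1/2 49/50
2 1 9471/10000
3 3/2 463/500
4 2 1147/1250
5 5/2 8897/10000
6 3 4199/5000
7 7/2 8193/10000
8 4 1939/2500
DF(3y) is solved at step 6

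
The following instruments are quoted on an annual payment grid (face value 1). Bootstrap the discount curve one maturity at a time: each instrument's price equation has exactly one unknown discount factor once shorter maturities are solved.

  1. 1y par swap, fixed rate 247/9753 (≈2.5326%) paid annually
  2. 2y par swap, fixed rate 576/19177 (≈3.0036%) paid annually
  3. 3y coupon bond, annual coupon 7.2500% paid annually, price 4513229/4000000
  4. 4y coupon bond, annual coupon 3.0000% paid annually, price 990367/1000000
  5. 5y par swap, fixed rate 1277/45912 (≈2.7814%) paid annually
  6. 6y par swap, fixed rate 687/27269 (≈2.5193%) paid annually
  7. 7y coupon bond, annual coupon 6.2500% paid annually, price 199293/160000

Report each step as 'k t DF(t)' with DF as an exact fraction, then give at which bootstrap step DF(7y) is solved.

step 1 [1y] swap r/1=247/9753: DF=(1 − 247/9753·(0))/(1+247/9753) = 9753/10000 ≈ 0.975300
step 2 [2y] swap r/1=576/19177: DF=(1 − 576/19177·(0.975300))/(1+576/19177) = 589/625 ≈ 0.942400
step 3 [3y] bond c/1=29/400: DF=(4513229/4000000 − 29/400·(0.975300+0.942400))/(1+29/400) = 1153/1250 ≈ 0.922400
step 4 [4y] bond c/1=3/100: DF=(990367/1000000 − 3/100·(0.975300+0.942400+0.922400))/(1+3/100) = 2197/2500 ≈ 0.878800
step 5 [5y] swap r/1=1277/45912: DF=(1 − 1277/45912·(0.975300+0.942400+0.922400+0.878800))/(1+1277/45912) = 8723/10000 ≈ 0.872300
step 6 [6y] swap r/1=687/27269: DF=(1 − 687/27269·(0.975300+0.942400+0.922400+0.878800+0.872300))/(1+687/27269) = 4313/5000 ≈ 0.862600
step 7 [7y] bond c/1=1/16: DF=(199293/160000 − 1/16·(0.975300+0.942400+0.922400+0.878800+0.872300+0.862600))/(1+1/16) = 1703/2000 ≈ 0.851500

1 1 9753/10000
2 2 589/625
3 3 1153/1250
4 4 2197/2500
5 5 8723/10000
6 6 4313/5000
7 7 1703/2000
DF(7y) is solved at step 7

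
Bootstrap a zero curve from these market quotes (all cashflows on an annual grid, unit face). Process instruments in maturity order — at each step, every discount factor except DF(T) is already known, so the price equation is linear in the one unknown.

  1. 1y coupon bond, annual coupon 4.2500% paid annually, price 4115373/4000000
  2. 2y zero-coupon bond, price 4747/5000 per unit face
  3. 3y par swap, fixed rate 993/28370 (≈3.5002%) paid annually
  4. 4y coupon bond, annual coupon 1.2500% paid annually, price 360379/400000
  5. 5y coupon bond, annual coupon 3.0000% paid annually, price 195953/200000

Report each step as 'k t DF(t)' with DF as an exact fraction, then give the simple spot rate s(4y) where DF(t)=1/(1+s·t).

step 1 [1y] bond c/1=17/400: DF=(4115373/4000000 − 17/400·(0))/(1+17/400) = 9869/10000 ≈ 0.986900
step 2 [2y] zero: DF = P = 4747/5000 ≈ 0.949400
step 3 [3y] swap r/1=993/28370: DF=(1 − 993/28370·(0.986900+0.949400))/(1+993/28370) = 9007/10000 ≈ 0.900700
step 4 [4y] bond c/1=1/80: DF=(360379/400000 − 1/80·(0.986900+0.949400+0.900700))/(1+1/80) = 2137/2500 ≈ 0.854800
step 5 [5y] bond c/1=3/100: DF=(195953/200000 − 3/100·(0.986900+0.949400+0.900700+0.854800))/(1+3/100) = 8437/10000 ≈ 0.843700

1 1 9869/10000
2 2 4747/5000
3 3 9007/10000
4 4 2137/2500
5 5 8437/10000
s(4y) = (1/(2137/2500) − 1)/(4) = 363/8548 ≈ 4.2466%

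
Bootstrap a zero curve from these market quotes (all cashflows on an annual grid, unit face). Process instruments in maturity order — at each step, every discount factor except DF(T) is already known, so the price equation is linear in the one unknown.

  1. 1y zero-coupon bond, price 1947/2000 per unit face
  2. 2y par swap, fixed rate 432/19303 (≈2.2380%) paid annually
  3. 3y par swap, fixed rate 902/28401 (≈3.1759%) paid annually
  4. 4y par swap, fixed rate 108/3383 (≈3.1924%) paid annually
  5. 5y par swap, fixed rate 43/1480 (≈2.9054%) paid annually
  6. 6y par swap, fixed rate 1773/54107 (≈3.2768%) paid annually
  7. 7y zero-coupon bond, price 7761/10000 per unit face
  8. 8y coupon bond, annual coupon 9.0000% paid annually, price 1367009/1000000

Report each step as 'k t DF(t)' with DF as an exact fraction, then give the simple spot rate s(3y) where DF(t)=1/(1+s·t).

step 1 [1y] zero: DF = P = 1947/2000 ≈ 0.973500
step 2 [2y] swap r/1=432/19303: DF=(1 − 432/19303·(0.973500))/(1+432/19303) = 598/625 ≈ 0.956800
step 3 [3y] swap r/1=902/28401: DF=(1 − 902/28401·(0.973500+0.956800))/(1+902/28401) = 4549/5000 ≈ 0.909800
step 4 [4y] swap r/1=108/3383: DF=(1 − 108/3383·(0.973500+0.956800+0.909800))/(1+108/3383) = 2203/2500 ≈ 0.881200
step 5 [5y] swap r/1=43/1480: DF=(1 − 43/1480·(0.973500+0.956800+0.909800+0.881200))/(1+43/1480) = 8667/10000 ≈ 0.866700
step 6 [6y] swap r/1=1773/54107: DF=(1 − 1773/54107·(0.973500+0.956800+0.909800+0.881200+0.866700))/(1+1773/54107) = 8227/10000 ≈ 0.822700
step 7 [7y] zero: DF = P = 7761/10000 ≈ 0.776100
step 8 [8y] bond c/1=9/100: DF=(1367009/1000000 − 9/100·(0.973500+0.956800+0.909800+0.881200+0.866700+0.822700+0.776100))/(1+9/100) = 7433/10000 ≈ 0.743300

1 1 1947/2000
2 2 598/625
3 3 4549/5000
4 4 2203/2500
5 5 8667/10000
6 6 8227/10000
7 7 7761/10000
8 8 7433/10000
s(3y) = (1/(4549/5000) − 1)/(3) = 451/13647 ≈ 3.3048%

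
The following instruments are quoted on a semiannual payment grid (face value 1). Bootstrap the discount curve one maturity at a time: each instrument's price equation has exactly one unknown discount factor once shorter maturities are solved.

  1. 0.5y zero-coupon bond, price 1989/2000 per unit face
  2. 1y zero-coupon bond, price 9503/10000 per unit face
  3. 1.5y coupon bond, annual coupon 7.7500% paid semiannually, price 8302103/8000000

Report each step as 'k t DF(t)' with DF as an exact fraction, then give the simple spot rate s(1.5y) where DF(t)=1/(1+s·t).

1 1/2 1989/2000
2 1 9503/10000
3 3/2 1853/2000
s(1.5y) = (1/(1853/2000) − 1)/(3/2) = 98/1853 ≈ 5.2887%

step 1 [0.5y] zero: DF = P = 1989/2000 ≈ 0.994500
step 2 [1y] zero: DF = P = 9503/10000 ≈ 0.950300
step 3 [1.5y] bond c/2=31/800: DF=(8302103/8000000 − 31/800·(0.994500+0.950300))/(1+31/800) = 1853/2000 ≈ 0.926500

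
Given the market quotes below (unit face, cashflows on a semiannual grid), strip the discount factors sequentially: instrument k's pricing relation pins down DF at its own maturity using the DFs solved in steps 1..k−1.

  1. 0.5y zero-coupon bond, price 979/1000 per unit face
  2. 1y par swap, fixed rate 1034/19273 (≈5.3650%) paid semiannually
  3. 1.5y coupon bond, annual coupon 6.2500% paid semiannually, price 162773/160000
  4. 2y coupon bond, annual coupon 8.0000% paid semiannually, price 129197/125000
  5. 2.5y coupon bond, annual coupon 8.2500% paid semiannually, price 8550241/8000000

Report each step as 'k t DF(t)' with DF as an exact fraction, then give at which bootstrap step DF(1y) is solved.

step 1 [0.5y] zero: DF = P = 979/1000 ≈ 0.979000
step 2 [1y] swap r/2=517/19273: DF=(1 − 517/19273·(0.979000))/(1+517/19273) = 9483/10000 ≈ 0.948300
step 3 [1.5y] bond c/2=1/32: DF=(162773/160000 − 1/32·(0.979000+0.948300))/(1+1/32) = 9281/10000 ≈ 0.928100
step 4 [2y] bond c/2=1/25: DF=(129197/125000 − 1/25·(0.979000+0.948300+0.928100))/(1+1/25) = 221/250 ≈ 0.884000
step 5 [2.5y] bond c/2=33/800: DF=(8550241/8000000 − 33/800·(0.979000+0.948300+0.928100+0.884000))/(1+33/800) = 8783/10000 ≈ 0.878300

1 1/2 979/1000
2 1 9483/10000
3 3/2 9281/10000
4 2 221/250
5 5/2 8783/10000
DF(1y) is solved at step 2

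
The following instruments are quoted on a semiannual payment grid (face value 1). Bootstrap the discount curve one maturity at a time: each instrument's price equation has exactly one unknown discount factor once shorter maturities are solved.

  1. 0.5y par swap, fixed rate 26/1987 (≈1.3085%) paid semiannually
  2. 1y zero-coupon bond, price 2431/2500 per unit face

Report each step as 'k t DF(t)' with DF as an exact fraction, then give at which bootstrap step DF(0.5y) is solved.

step 1 [0.5y] swap r/2=13/1987: DF=(1 − 13/1987·(0))/(1+13/1987) = 1987/2000 ≈ 0.993500
step 2 [1y] zero: DF = P = 2431/2500 ≈ 0.972400

1 1/2 1987/2000
2 1 2431/2500
DF(0.5y) is solved at step 1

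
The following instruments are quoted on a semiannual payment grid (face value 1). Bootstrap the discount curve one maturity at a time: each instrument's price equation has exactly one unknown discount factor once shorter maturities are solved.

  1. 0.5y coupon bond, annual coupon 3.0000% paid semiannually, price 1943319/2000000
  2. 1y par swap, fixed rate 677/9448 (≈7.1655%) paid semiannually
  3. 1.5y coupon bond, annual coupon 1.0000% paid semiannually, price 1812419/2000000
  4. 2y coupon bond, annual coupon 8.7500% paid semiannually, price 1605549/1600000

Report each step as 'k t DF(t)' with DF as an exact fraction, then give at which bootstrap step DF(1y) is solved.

step 1 [0.5y] bond c/2=3/200: DF=(1943319/2000000 − 3/200·(0))/(1+3/200) = 9573/10000 ≈ 0.957300
step 2 [1y] swap r/2=677/18896: DF=(1 − 677/18896·(0.957300))/(1+677/18896) = 9323/10000 ≈ 0.932300
step 3 [1.5y] bond c/2=1/200: DF=(1812419/2000000 − 1/200·(0.957300+0.932300))/(1+1/200) = 8923/10000 ≈ 0.892300
step 4 [2y] bond c/2=7/160: DF=(1605549/1600000 − 7/160·(0.957300+0.932300+0.892300))/(1+7/160) = 528/625 ≈ 0.844800

1 1/2 9573/10000
2 1 9323/10000
3 3/2 8923/10000
4 2 528/625
DF(1y) is solved at step 2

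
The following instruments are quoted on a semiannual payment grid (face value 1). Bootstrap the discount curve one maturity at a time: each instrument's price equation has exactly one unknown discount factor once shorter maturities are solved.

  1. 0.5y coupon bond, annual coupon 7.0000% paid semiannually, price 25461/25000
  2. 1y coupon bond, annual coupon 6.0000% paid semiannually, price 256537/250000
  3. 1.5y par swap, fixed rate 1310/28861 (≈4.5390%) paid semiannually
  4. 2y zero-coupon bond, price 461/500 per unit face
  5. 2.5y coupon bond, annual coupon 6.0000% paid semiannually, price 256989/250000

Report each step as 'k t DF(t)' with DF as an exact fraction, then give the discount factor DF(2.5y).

1 1/2 123/125
2 1 2419/2500
3 3/2 1869/2000
4 2 461/500
5 5/2 8871/10000
DF(2.5y) = 8871/10000 ≈ 0.887100

step 1 [0.5y] bond c/2=7/200: DF=(25461/25000 − 7/200·(0))/(1+7/200) = 123/125 ≈ 0.984000
step 2 [1y] bond c/2=3/100: DF=(256537/250000 − 3/100·(0.984000))/(1+3/100) = 2419/2500 ≈ 0.967600
step 3 [1.5y] swap r/2=655/28861: DF=(1 − 655/28861·(0.984000+0.967600))/(1+655/28861) = 1869/2000 ≈ 0.934500
step 4 [2y] zero: DF = P = 461/500 ≈ 0.922000
step 5 [2.5y] bond c/2=3/100: DF=(256989/250000 − 3/100·(0.984000+0.967600+0.934500+0.922000))/(1+3/100) = 8871/10000 ≈ 0.887100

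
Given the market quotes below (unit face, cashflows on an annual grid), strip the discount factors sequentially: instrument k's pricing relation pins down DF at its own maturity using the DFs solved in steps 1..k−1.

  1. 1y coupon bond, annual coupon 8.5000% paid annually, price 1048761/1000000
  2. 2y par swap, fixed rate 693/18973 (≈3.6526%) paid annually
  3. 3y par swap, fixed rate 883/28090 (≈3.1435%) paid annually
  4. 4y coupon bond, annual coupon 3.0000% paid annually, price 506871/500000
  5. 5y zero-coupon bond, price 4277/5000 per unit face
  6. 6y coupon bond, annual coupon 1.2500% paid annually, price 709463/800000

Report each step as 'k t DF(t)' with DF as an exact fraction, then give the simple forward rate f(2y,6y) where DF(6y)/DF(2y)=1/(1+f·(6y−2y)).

1 1 4833/5000
2 2 9307/10000
3 3 9117/10000
4 4 564/625
5 5 4277/5000
6 6 1639/2000
f(2y,6y) = ((9307/10000)/(1639/2000) − 1)/(4) = 278/8195 ≈ 3.3923%

step 1 [1y] bond c/1=17/200: DF=(1048761/1000000 − 17/200·(0))/(1+17/200) = 4833/5000 ≈ 0.966600
step 2 [2y] swap r/1=693/18973: DF=(1 − 693/18973·(0.966600))/(1+693/18973) = 9307/10000 ≈ 0.930700
step 3 [3y] swap r/1=883/28090: DF=(1 − 883/28090·(0.966600+0.930700))/(1+883/28090) = 9117/10000 ≈ 0.911700
step 4 [4y] bond c/1=3/100: DF=(506871/500000 − 3/100·(0.966600+0.930700+0.911700))/(1+3/100) = 564/625 ≈ 0.902400
step 5 [5y] zero: DF = P = 4277/5000 ≈ 0.855400
step 6 [6y] bond c/1=1/80: DF=(709463/800000 − 1/80·(0.966600+0.930700+0.911700+0.902400+0.855400))/(1+1/80) = 1639/2000 ≈ 0.819500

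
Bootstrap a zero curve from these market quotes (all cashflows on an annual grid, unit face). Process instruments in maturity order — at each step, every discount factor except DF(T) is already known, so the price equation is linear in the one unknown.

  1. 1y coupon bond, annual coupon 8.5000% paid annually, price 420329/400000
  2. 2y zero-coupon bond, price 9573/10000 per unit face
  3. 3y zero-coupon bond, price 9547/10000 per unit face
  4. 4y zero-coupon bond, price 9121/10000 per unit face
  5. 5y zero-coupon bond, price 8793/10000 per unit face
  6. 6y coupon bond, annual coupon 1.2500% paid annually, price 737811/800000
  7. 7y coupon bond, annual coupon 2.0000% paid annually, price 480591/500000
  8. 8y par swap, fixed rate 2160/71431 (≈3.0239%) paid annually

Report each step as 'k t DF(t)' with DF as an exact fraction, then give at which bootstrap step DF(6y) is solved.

1 1 1937/2000
2 2 9573/10000
3 3 9547/10000
4 4 9121/10000
5 5 8793/10000
6 6 2133/2500
7 7 417/500
8 8 98/125
DF(6y) is solved at step 6

step 1 [1y] bond c/1=17/200: DF=(420329/400000 − 17/200·(0))/(1+17/200) = 1937/2000 ≈ 0.968500
step 2 [2y] zero: DF = P = 9573/10000 ≈ 0.957300
step 3 [3y] zero: DF = P = 9547/10000 ≈ 0.954700
step 4 [4y] zero: DF = P = 9121/10000 ≈ 0.912100
step 5 [5y] zero: DF = P = 8793/10000 ≈ 0.879300
step 6 [6y] bond c/1=1/80: DF=(737811/800000 − 1/80·(0.968500+0.957300+0.954700+0.912100+0.879300))/(1+1/80) = 2133/2500 ≈ 0.853200
step 7 [7y] bond c/1=1/50: DF=(480591/500000 − 1/50·(0.968500+0.957300+0.954700+0.912100+0.879300+0.853200))/(1+1/50) = 417/500 ≈ 0.834000
step 8 [8y] swap r/1=2160/71431: DF=(1 − 2160/71431·(0.968500+0.957300+0.954700+0.912100+0.879300+0.853200+0.834000))/(1+2160/71431) = 98/125 ≈ 0.784000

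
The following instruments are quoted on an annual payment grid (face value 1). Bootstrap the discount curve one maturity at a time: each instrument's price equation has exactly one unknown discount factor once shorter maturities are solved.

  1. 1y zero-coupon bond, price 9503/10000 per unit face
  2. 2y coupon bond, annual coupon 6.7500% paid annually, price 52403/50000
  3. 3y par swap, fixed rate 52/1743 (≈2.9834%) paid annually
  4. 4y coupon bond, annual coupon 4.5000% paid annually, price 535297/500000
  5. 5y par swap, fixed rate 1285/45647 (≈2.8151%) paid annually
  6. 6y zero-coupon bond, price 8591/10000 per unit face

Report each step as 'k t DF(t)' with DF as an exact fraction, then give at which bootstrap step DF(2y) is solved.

1 1 9503/10000
2 2 9217/10000
3 3 573/625
4 4 2261/2500
5 5 1743/2000
6 6 8591/10000
DF(2y) is solved at step 2

step 1 [1y] zero: DF = P = 9503/10000 ≈ 0.950300
step 2 [2y] bond c/1=27/400: DF=(52403/50000 − 27/400·(0.950300))/(1+27/400) = 9217/10000 ≈ 0.921700
step 3 [3y] swap r/1=52/1743: DF=(1 − 52/1743·(0.950300+0.921700))/(1+52/1743) = 573/625 ≈ 0.916800
step 4 [4y] bond c/1=9/200: DF=(535297/500000 − 9/200·(0.950300+0.921700+0.916800))/(1+9/200) = 2261/2500 ≈ 0.904400
step 5 [5y] swap r/1=1285/45647: DF=(1 − 1285/45647·(0.950300+0.921700+0.916800+0.904400))/(1+1285/45647) = 1743/2000 ≈ 0.871500
step 6 [6y] zero: DF = P = 8591/10000 ≈ 0.859100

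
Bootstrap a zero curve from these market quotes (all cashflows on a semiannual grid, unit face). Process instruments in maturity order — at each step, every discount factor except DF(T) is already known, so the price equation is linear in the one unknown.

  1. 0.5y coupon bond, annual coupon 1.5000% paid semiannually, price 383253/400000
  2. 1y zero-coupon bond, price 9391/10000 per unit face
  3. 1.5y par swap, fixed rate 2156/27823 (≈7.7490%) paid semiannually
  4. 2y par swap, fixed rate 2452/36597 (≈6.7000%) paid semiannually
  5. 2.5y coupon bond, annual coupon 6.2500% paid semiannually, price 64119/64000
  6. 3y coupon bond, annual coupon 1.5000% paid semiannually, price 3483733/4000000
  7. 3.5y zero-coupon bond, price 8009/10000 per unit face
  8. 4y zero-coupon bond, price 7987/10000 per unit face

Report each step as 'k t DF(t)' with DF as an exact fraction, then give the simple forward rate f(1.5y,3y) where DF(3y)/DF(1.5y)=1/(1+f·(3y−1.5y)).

1 1/2 951/1000
2 1 9391/10000
3 3/2 4461/5000
4 2 4387/5000
5 5/2 4303/5000
6 3 2077/2500
7 7/2 8009/10000
8 4 7987/10000
f(1.5y,3y) = ((4461/5000)/(2077/2500) − 1)/(3/2) = 307/6231 ≈ 4.9270%

step 1 [0.5y] bond c/2=3/400: DF=(383253/400000 − 3/400·(0))/(1+3/400) = 951/1000 ≈ 0.951000
step 2 [1y] zero: DF = P = 9391/10000 ≈ 0.939100
step 3 [1.5y] swap r/2=1078/27823: DF=(1 − 1078/27823·(0.951000+0.939100))/(1+1078/27823) = 4461/5000 ≈ 0.892200
step 4 [2y] swap r/2=1226/36597: DF=(1 − 1226/36597·(0.951000+0.939100+0.892200))/(1+1226/36597) = 4387/5000 ≈ 0.877400
step 5 [2.5y] bond c/2=1/32: DF=(64119/64000 − 1/32·(0.951000+0.939100+0.892200+0.877400))/(1+1/32) = 4303/5000 ≈ 0.860600
step 6 [3y] bond c/2=3/400: DF=(3483733/4000000 − 3/400·(0.951000+0.939100+0.892200+0.877400+0.860600))/(1+3/400) = 2077/2500 ≈ 0.830800
step 7 [3.5y] zero: DF = P = 8009/10000 ≈ 0.800900
step 8 [4y] zero: DF = P = 7987/10000 ≈ 0.798700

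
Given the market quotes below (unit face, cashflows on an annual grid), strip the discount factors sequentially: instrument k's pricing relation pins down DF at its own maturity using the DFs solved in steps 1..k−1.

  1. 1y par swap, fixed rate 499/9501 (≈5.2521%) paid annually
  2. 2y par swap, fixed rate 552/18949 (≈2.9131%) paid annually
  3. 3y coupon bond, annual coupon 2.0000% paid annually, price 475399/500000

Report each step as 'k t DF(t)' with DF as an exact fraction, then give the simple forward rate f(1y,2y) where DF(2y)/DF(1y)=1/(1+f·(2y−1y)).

1 1 9501/10000
2 2 1181/1250
3 3 179/200
f(1y,2y) = ((9501/10000)/(1181/1250) − 1)/(1) = 53/9448 ≈ 0.5610%

step 1 [1y] swap r/1=499/9501: DF=(1 − 499/9501·(0))/(1+499/9501) = 9501/10000 ≈ 0.950100
step 2 [2y] swap r/1=552/18949: DF=(1 − 552/18949·(0.950100))/(1+552/18949) = 1181/1250 ≈ 0.944800
step 3 [3y] bond c/1=1/50: DF=(475399/500000 − 1/50·(0.950100+0.944800))/(1+1/50) = 179/200 ≈ 0.895000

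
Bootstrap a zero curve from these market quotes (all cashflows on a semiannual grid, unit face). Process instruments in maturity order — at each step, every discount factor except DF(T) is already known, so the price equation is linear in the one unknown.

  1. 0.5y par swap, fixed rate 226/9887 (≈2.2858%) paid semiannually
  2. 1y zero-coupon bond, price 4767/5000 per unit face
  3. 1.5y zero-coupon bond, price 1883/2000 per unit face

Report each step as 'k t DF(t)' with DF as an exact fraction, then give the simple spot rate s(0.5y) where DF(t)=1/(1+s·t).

1 1/2 9887/10000
2 1 4767/5000
3 3/2 1883/2000
s(0.5y) = (1/(9887/10000) − 1)/(1/2) = 226/9887 ≈ 2.2858%

step 1 [0.5y] swap r/2=113/9887: DF=(1 − 113/9887·(0))/(1+113/9887) = 9887/10000 ≈ 0.988700
step 2 [1y] zero: DF = P = 4767/5000 ≈ 0.953400
step 3 [1.5y] zero: DF = P = 1883/2000 ≈ 0.941500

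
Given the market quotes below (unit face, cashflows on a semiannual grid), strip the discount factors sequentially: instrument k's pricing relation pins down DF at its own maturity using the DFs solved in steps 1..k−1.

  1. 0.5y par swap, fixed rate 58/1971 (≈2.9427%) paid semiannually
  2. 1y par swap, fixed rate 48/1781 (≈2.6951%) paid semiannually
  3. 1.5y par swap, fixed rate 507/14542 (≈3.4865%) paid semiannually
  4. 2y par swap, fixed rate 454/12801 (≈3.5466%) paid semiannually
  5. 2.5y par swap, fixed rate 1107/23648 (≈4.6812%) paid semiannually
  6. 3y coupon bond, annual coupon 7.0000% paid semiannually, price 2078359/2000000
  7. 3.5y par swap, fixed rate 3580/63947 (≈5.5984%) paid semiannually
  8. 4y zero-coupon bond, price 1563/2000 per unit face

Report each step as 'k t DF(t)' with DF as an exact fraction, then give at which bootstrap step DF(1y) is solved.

step 1 [0.5y] swap r/2=29/1971: DF=(1 − 29/1971·(0))/(1+29/1971) = 1971/2000 ≈ 0.985500
step 2 [1y] swap r/2=24/1781: DF=(1 − 24/1781·(0.985500))/(1+24/1781) = 1217/1250 ≈ 0.973600
step 3 [1.5y] swap r/2=507/29084: DF=(1 − 507/29084·(0.985500+0.973600))/(1+507/29084) = 9493/10000 ≈ 0.949300
step 4 [2y] swap r/2=227/12801: DF=(1 − 227/12801·(0.985500+0.973600+0.949300))/(1+227/12801) = 9319/10000 ≈ 0.931900
step 5 [2.5y] swap r/2=1107/47296: DF=(1 − 1107/47296·(0.985500+0.973600+0.949300+0.931900))/(1+1107/47296) = 8893/10000 ≈ 0.889300
step 6 [3y] bond c/2=7/200: DF=(2078359/2000000 − 7/200·(0.985500+0.973600+0.949300+0.931900+0.889300))/(1+7/200) = 8441/10000 ≈ 0.844100
step 7 [3.5y] swap r/2=1790/63947: DF=(1 − 1790/63947·(0.985500+0.973600+0.949300+0.931900+0.889300+0.844100))/(1+1790/63947) = 821/1000 ≈ 0.821000
step 8 [4y] zero: DF = P = 1563/2000 ≈ 0.781500

1 1/2 1971/2000
2 1 1217/1250
3 3/2 9493/10000
4 2 9319/10000
5 5/2 8893/10000
6 3 8441/10000
7 7/2 821/1000
8 4 1563/2000
DF(1y) is solved at step 2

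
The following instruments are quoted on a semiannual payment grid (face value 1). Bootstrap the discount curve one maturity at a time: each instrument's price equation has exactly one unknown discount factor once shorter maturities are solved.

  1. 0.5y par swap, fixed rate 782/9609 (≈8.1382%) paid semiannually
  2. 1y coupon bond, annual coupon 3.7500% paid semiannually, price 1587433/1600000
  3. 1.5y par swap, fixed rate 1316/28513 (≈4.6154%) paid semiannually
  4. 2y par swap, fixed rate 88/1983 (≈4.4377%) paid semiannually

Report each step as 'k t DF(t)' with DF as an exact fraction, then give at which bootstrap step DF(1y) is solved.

1 1/2 9609/10000
2 1 4781/5000
3 3/2 4671/5000
4 2 2291/2500
DF(1y) is solved at step 2

step 1 [0.5y] swap r/2=391/9609: DF=(1 − 391/9609·(0))/(1+391/9609) = 9609/10000 ≈ 0.960900
step 2 [1y] bond c/2=3/160: DF=(1587433/1600000 − 3/160·(0.960900))/(1+3/160) = 4781/5000 ≈ 0.956200
step 3 [1.5y] swap r/2=658/28513: DF=(1 − 658/28513·(0.960900+0.956200))/(1+658/28513) = 4671/5000 ≈ 0.934200
step 4 [2y] swap r/2=44/1983: DF=(1 − 44/1983·(0.960900+0.956200+0.934200))/(1+44/1983) = 2291/2500 ≈ 0.916400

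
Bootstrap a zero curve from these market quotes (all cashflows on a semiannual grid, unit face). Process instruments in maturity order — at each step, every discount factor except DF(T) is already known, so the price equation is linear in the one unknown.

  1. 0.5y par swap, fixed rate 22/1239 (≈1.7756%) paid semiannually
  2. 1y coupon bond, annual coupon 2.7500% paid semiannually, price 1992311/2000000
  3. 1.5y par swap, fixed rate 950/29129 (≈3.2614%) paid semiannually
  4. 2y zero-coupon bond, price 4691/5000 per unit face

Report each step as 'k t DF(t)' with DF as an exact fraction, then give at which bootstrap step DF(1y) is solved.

step 1 [0.5y] swap r/2=11/1239: DF=(1 − 11/1239·(0))/(1+11/1239) = 1239/1250 ≈ 0.991200
step 2 [1y] bond c/2=11/800: DF=(1992311/2000000 − 11/800·(0.991200))/(1+11/800) = 2423/2500 ≈ 0.969200
step 3 [1.5y] swap r/2=475/29129: DF=(1 − 475/29129·(0.991200+0.969200))/(1+475/29129) = 381/400 ≈ 0.952500
step 4 [2y] zero: DF = P = 4691/5000 ≈ 0.938200

1 1/2 1239/1250
2 1 2423/2500
3 3/2 381/400
4 2 4691/5000
DF(1y) is solved at step 2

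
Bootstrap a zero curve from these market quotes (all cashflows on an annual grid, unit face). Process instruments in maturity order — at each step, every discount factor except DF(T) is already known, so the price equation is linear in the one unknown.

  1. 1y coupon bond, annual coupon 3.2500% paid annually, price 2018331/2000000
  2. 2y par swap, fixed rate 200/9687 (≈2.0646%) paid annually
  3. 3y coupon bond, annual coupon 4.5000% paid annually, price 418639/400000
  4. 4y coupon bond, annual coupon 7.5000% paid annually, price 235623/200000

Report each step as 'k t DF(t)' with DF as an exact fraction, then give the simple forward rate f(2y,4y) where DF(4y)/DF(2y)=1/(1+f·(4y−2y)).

step 1 [1y] bond c/1=13/400: DF=(2018331/2000000 − 13/400·(0))/(1+13/400) = 4887/5000 ≈ 0.977400
step 2 [2y] swap r/1=200/9687: DF=(1 − 200/9687·(0.977400))/(1+200/9687) = 24/25 ≈ 0.960000
step 3 [3y] bond c/1=9/200: DF=(418639/400000 − 9/200·(0.977400+0.960000))/(1+9/200) = 9181/10000 ≈ 0.918100
step 4 [4y] bond c/1=3/40: DF=(235623/200000 − 3/40·(0.977400+0.960000+0.918100))/(1+3/40) = 8967/10000 ≈ 0.896700

1 1 4887/5000
2 2 24/25
3 3 9181/10000
4 4 8967/10000
f(2y,4y) = ((24/25)/(8967/10000) − 1)/(2) = 211/5978 ≈ 3.5296%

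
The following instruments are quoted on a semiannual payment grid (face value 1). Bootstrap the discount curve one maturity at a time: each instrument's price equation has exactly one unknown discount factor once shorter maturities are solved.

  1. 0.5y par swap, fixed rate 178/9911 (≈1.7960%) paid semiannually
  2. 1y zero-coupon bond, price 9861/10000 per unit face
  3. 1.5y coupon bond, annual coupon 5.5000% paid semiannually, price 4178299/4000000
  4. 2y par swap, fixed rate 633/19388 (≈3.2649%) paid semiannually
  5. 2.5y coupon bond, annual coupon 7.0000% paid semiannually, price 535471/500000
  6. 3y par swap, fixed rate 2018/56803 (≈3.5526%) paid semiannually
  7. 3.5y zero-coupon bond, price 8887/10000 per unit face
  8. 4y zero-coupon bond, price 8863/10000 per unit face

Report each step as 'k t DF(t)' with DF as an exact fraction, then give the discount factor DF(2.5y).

step 1 [0.5y] swap r/2=89/9911: DF=(1 − 89/9911·(0))/(1+89/9911) = 9911/10000 ≈ 0.991100
step 2 [1y] zero: DF = P = 9861/10000 ≈ 0.986100
step 3 [1.5y] bond c/2=11/400: DF=(4178299/4000000 − 11/400·(0.991100+0.986100))/(1+11/400) = 9637/10000 ≈ 0.963700
step 4 [2y] swap r/2=633/38776: DF=(1 − 633/38776·(0.991100+0.986100+0.963700))/(1+633/38776) = 9367/10000 ≈ 0.936700
step 5 [2.5y] bond c/2=7/200: DF=(535471/500000 − 7/200·(0.991100+0.986100+0.963700+0.936700))/(1+7/200) = 2259/2500 ≈ 0.903600
step 6 [3y] swap r/2=1009/56803: DF=(1 − 1009/56803·(0.991100+0.986100+0.963700+0.936700+0.903600))/(1+1009/56803) = 8991/10000 ≈ 0.899100
step 7 [3.5y] zero: DF = P = 8887/10000 ≈ 0.888700
step 8 [4y] zero: DF = P = 8863/10000 ≈ 0.886300

1 1/2 9911/10000
2 1 9861/10000
3 3/2 9637/10000
4 2 9367/10000
5 5/2 2259/2500
6 3 8991/10000
7 7/2 8887/10000
8 4 8863/10000
DF(2.5y) = 2259/2500 ≈ 0.903600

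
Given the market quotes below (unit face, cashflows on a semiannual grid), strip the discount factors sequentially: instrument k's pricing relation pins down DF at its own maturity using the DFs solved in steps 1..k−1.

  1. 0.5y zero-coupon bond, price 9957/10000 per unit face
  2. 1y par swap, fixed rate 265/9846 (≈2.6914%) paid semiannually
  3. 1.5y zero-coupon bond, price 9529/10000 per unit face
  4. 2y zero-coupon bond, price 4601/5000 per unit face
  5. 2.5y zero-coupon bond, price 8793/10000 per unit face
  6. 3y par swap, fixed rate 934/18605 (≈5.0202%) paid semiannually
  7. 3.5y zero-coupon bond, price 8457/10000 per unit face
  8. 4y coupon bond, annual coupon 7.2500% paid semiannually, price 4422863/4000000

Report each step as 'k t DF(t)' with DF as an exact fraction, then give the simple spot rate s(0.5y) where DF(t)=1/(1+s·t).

step 1 [0.5y] zero: DF = P = 9957/10000 ≈ 0.995700
step 2 [1y] swap r/2=265/19692: DF=(1 − 265/19692·(0.995700))/(1+265/19692) = 1947/2000 ≈ 0.973500
step 3 [1.5y] zero: DF = P = 9529/10000 ≈ 0.952900
step 4 [2y] zero: DF = P = 4601/5000 ≈ 0.920200
step 5 [2.5y] zero: DF = P = 8793/10000 ≈ 0.879300
step 6 [3y] swap r/2=467/18605: DF=(1 − 467/18605·(0.995700+0.973500+0.952900+0.920200+0.879300))/(1+467/18605) = 8599/10000 ≈ 0.859900
step 7 [3.5y] zero: DF = P = 8457/10000 ≈ 0.845700
step 8 [4y] bond c/2=29/800: DF=(4422863/4000000 − 29/800·(0.995700+0.973500+0.952900+0.920200+0.879300+0.859900+0.845700))/(1+29/800) = 4211/5000 ≈ 0.842200

1 1/2 9957/10000
2 1 1947/2000
3 3/2 9529/10000
4 2 4601/5000
5 5/2 8793/10000
6 3 8599/10000
7 7/2 8457/10000
8 4 4211/5000
s(0.5y) = (1/(9957/10000) − 1)/(1/2) = 86/9957 ≈ 0.8637%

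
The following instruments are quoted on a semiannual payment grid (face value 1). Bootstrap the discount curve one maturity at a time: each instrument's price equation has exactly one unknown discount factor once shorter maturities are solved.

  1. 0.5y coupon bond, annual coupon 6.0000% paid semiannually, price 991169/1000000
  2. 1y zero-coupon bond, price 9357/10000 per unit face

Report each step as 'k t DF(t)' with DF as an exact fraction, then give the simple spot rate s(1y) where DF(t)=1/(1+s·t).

1 1/2 9623/10000
2 1 9357/10000
s(1y) = (1/(9357/10000) − 1)/(1) = 643/9357 ≈ 6.8719%

step 1 [0.5y] bond c/2=3/100: DF=(991169/1000000 − 3/100·(0))/(1+3/100) = 9623/10000 ≈ 0.962300
step 2 [1y] zero: DF = P = 9357/10000 ≈ 0.935700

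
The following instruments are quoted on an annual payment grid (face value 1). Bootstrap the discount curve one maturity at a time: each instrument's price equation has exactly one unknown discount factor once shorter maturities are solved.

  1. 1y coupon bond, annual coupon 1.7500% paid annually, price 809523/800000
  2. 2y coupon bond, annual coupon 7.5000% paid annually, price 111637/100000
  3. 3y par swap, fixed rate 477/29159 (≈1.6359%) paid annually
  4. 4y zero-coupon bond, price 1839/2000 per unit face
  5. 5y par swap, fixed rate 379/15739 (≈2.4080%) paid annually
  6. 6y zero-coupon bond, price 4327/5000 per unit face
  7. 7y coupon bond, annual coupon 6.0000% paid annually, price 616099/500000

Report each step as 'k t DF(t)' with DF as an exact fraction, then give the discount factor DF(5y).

step 1 [1y] bond c/1=7/400: DF=(809523/800000 − 7/400·(0))/(1+7/400) = 1989/2000 ≈ 0.994500
step 2 [2y] bond c/1=3/40: DF=(111637/100000 − 3/40·(0.994500))/(1+3/40) = 9691/10000 ≈ 0.969100
step 3 [3y] swap r/1=477/29159: DF=(1 − 477/29159·(0.994500+0.969100))/(1+477/29159) = 9523/10000 ≈ 0.952300
step 4 [4y] zero: DF = P = 1839/2000 ≈ 0.919500
step 5 [5y] swap r/1=379/15739: DF=(1 − 379/15739·(0.994500+0.969100+0.952300+0.919500))/(1+379/15739) = 8863/10000 ≈ 0.886300
step 6 [6y] zero: DF = P = 4327/5000 ≈ 0.865400
step 7 [7y] bond c/1=3/50: DF=(616099/500000 − 3/50·(0.994500+0.969100+0.952300+0.919500+0.886300+0.865400))/(1+3/50) = 4231/5000 ≈ 0.846200

1 1 1989/2000
2 2 9691/10000
3 3 9523/10000
4 4 1839/2000
5 5 8863/10000
6 6 4327/5000
7 7 4231/5000
DF(5y) = 8863/10000 ≈ 0.886300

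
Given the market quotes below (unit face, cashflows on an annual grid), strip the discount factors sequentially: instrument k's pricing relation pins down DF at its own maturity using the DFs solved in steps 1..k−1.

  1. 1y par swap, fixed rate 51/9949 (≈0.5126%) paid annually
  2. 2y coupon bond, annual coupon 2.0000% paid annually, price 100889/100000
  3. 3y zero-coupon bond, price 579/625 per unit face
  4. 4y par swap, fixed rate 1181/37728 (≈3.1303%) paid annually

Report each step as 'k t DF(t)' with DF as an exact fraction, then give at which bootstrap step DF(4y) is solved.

step 1 [1y] swap r/1=51/9949: DF=(1 − 51/9949·(0))/(1+51/9949) = 9949/10000 ≈ 0.994900
step 2 [2y] bond c/1=1/50: DF=(100889/100000 − 1/50·(0.994900))/(1+1/50) = 606/625 ≈ 0.969600
step 3 [3y] zero: DF = P = 579/625 ≈ 0.926400
step 4 [4y] swap r/1=1181/37728: DF=(1 − 1181/37728·(0.994900+0.969600+0.926400))/(1+1181/37728) = 8819/10000 ≈ 0.881900

1 1 9949/10000
2 2 606/625
3 3 579/625
4 4 8819/10000
DF(4y) is solved at step 4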